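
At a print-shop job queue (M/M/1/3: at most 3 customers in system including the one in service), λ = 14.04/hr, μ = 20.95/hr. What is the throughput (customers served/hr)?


ρ = 0.6702; P_K = (1−ρ)ρ^3/(1−ρ^4) = 0.124361
λ_eff = λ(1 − P_K) = 14.04·(1 − 0.124361) = 14.04·0.875639 = 12.2940 /hr

Final: 12.2940 /hr


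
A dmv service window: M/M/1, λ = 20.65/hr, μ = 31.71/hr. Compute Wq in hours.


ρ = 20.65/31.71 = 0.6512
Wq = ρ/(μ−λ) = 0.6512/(31.71 − 20.65) = 0.6512/11.06 = 0.05888 hr

Final: 0.05888 hr


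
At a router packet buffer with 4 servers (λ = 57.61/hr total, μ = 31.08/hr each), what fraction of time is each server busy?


ρ = λ/(cμ) = 57.61/(4·31.08) = 57.61/124.32 = 0.4634

Final: 0.4634


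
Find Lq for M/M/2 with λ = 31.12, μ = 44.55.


a = λ/μ = 0.6985; ρ = a/2 = 0.3493
P₀ = 0.482282
Lq = P₀·a^c·ρ / (c!·(1−ρ)²) = 0.482282·0.48796·0.3493/(2·0.42345)
= 0.09705

Final: 0.09705


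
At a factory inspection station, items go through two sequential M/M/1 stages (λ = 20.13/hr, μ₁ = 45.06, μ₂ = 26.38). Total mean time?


Each node sees arrival rate λ = 20.13/hr (tandem ⇒ throughput preserved).
W₁ = 1/(μ₁−λ) = 1/(45.06−20.13) = 0.04011 hr
W₂ = 1/(μ₂−λ) = 1/(26.38−20.13) = 0.16000 hr
W_total = W₁ + W₂ = 0.04011 + 0.16000 = 0.20011 hr

Final: 0.20011 hr


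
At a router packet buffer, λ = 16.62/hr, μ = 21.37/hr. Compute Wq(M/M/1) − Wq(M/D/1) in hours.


ρ = 16.62/21.37 = 0.7777
Wq(M/M/1) = ρ/(μ−λ) = 0.7777/4.75 = 0.16373 hr
Wq(M/D/1) = ρ/(2(μ−λ)) = 0.08187 hr
Savings = 0.16373 − 0.08187 = 0.08187 hr

Final: 0.08187 hr


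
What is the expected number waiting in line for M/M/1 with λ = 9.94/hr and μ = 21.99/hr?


ρ = 9.94/21.99 = 0.4520
Lq = ρ²/(1−ρ) = 0.2043/0.5480 = 0.3729

Final: 0.3729


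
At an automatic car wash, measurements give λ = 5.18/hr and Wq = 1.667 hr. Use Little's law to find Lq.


Lq = λWq = 5.18·1.667 = 8.6351

Final: 8.6351


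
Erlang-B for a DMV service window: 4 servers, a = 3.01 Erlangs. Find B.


B(c,a) = (a^c/c!) / Σ_{k=0}^{c} a^k/k!
a^4/4! = 3.420226
Σ terms (k=0..4): 1.00000 + 3.01000 + 4.53005 + 4.54515 + 3.42023 = 16.505426
B = 3.420226/16.505426 = 0.207218

Final: 0.207218


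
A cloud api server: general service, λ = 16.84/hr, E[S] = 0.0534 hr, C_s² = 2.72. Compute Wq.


ρ = λ·E[S] = 16.84·0.0534 = 0.8993
E[S²] = E[S]²(1+C_s²) = 0.0534²·(1+2.72) = 0.010608
Wq = λ·E[S²]/(2(1−ρ)) = 16.84·0.010608/(2·0.1007) = 0.88658 hr

Final: 0.88658 hr


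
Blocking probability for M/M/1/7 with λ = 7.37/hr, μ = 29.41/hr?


ρ = λ/μ = 7.37/29.41 = 0.2506
P_K = (1−ρ)ρ^K/(1−ρ^(K+1)) = (0.7494·0.00006206)/(1 − 0.00001555)
= 0.00004651/0.999984 = 0.00004651

Final: 0.00004651


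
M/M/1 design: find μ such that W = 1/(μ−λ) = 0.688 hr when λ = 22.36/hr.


W = 1/(μ−λ) ⇒ μ − λ = 1/W = 1/0.688 = 1.4535
μ = λ + 1/W = 22.36 + 1.4535 = 23.8135 per hr

Final: 23.8135 /hr


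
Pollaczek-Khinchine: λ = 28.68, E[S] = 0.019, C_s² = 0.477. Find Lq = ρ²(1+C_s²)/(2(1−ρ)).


ρ = λ·E[S] = 28.68·0.019 = 0.5449
Lq = ρ²(1+C_s²)/(2(1−ρ)) = 0.2969·(1+0.477)/(2·0.4551)
= 0.2969·1.4770/0.9102 = 0.48187

Final: 0.48187


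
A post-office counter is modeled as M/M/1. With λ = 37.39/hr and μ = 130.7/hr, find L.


ρ = λ/μ = 37.39/130.7 = 0.2861
L = ρ/(1−ρ) = 0.2861/(1 − 0.2861) = 0.2861/0.7139 = 0.4007

Final: 0.4007


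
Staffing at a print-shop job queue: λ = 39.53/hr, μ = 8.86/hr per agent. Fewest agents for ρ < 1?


Stability requires cμ > λ ⇔ c > λ/μ.
λ/μ = 39.53/8.86 = 4.4616
Minimum integer c = ⌊4.4616⌋ + 1 = 5
Check: 5·8.86 = 44.30 > 39.53, while 4·8.86 = 35.44 ≤ 39.53

Final: 5 servers


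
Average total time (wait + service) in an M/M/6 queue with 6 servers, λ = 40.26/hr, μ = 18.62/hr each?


a = 2.1622; ρ = 0.3604; P₀ = 0.114800
Lq = P₀·a^c·ρ/(c!(1−ρ)²) = 0.01435
Wq = Lq/λ = 0.01435/40.26 = 0.0003564 hr
W = Wq + 1/μ = 0.0003564 + 0.05371 = 0.05406 hr

Final: 0.05406 hr


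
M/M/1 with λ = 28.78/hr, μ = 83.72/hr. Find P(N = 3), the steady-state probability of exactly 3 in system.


ρ = 28.78/83.72 = 0.3438
P_n = (1−ρ)·ρ^n = (1 − 0.3438)·0.3438^3 = 0.6562·0.040624 = 0.026659

Final: 0.026659


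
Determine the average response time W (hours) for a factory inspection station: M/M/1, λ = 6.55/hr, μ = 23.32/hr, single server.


W = 1/(μ−λ) = 1/(23.32 − 6.55) = 1/16.77 = 0.05963 hr

Final: 0.05963 hr


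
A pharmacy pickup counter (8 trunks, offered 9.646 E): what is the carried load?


B(8,9.646) = 0.321454 (Erlang-B)
Carried load = a(1 − B) = 9.646·(1 − 0.321454) = 9.646·0.678546 = 6.5452 E

Final: 6.5452 Erlangs


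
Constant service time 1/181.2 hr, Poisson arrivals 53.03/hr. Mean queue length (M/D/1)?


ρ = 53.03/181.2 = 0.2927
M/D/1: Lq = ρ²/(2(1−ρ)) = 0.08565/(2·0.7073) = 0.06054

Final: 0.06054


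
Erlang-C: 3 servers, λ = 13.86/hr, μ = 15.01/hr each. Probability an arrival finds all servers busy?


a = λ/μ = 0.9234; ρ = a/3 = 0.3078
P₀ = 0.393814 (from M/M/c formula)
C(c,a) = [a^c/(c!(1−ρ))]·P₀ = [0.78731/(6·0.6922)]·0.393814
= 0.18957·0.393814 = 0.074654

Final: 0.074654


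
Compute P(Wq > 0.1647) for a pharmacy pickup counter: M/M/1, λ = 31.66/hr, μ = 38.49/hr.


ρ = 31.66/38.49 = 0.8226
P(Wq > t) = ρ·e^{−(μ−λ)t} = 0.8226·e^{−1.1249}
= 0.8226·0.324685 = 0.267070

Final: 0.267070


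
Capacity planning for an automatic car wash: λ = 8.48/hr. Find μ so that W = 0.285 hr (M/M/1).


W = 1/(μ−λ) ⇒ μ − λ = 1/W = 1/0.285 = 3.5088
μ = λ + 1/W = 8.48 + 3.5088 = 11.9888 per hr

Final: 11.9888 /hr


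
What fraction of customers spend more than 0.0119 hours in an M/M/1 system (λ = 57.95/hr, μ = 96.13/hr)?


W ~ Exponential(μ−λ) for M/M/1.
μ − λ = 96.13 − 57.95 = 38.1800
P(W > t) = e^{−(μ−λ)t} = e^{−0.4543} = 0.634866

Final: 0.634866


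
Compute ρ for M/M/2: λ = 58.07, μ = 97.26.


ρ = λ/(cμ) = 58.07/(2·97.26) = 58.07/194.52 = 0.2985

Final: 0.2985


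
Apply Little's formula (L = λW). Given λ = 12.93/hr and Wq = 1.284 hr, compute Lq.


Lq = λWq = 12.93·1.284 = 16.6021

Final: 16.6021


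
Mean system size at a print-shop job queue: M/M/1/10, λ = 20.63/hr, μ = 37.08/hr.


ρ = 20.63/37.08 = 0.5564
L = ρ[1 − (K+1)ρ^K + Kρ^(K+1)] / [(1−ρ)(1−ρ^(K+1))]
Numerator: 0.5564·(1 − 11·0.002842 + 10·0.001581) = 0.547769
Denominator: (0.4436)·(0.998419) = 0.442934
L = 0.547769/0.442934 = 1.2367

Final: 1.2367


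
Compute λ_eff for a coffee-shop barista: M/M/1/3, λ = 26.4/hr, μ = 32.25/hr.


ρ = 0.8186; P_K = (1−ρ)ρ^3/(1−ρ^4) = 0.180609
λ_eff = λ(1 − P_K) = 26.4·(1 − 0.180609) = 26.4·0.819391 = 21.6319 /hr

Final: 21.6319 /hr


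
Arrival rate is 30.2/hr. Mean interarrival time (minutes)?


Mean interarrival time = 1/λ = 1/30.2 hour = 0.03311 hour
In minutes: 0.03311 × 60 = 1.9868 min

Final: 1.9868 min


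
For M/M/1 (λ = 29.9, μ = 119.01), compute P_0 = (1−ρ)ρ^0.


ρ = 29.9/119.01 = 0.2512
P_n = (1−ρ)·ρ^n = (1 − 0.2512)·0.2512^0 = 0.7488·1.000000 = 0.748761

Final: 0.748761


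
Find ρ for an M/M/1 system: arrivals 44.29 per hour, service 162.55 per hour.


ρ = λ/μ = 44.29/162.55 = 0.2725

Final: 0.2725


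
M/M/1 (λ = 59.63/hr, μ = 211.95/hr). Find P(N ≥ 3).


ρ = 59.63/211.95 = 0.2813
P(N ≥ n) = ρ^n = 0.2813^3 = 0.022269

Final: 0.022269


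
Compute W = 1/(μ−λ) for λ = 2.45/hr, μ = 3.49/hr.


W = 1/(μ−λ) = 1/(3.49 − 2.45) = 1/1.04 = 0.9615 hr

Final: 0.9615 hr


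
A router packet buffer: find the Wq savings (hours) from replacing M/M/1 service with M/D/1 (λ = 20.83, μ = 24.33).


ρ = 20.83/24.33 = 0.8561
Wq(M/M/1) = ρ/(μ−λ) = 0.8561/3.50 = 0.24461 hr
Wq(M/D/1) = ρ/(2(μ−λ)) = 0.12231 hr
Savings = 0.24461 − 0.12231 = 0.12231 hr

Final: 0.12231 hr


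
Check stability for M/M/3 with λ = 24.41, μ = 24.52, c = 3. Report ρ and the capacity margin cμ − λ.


Total capacity cμ = 3·24.52 = 73.56/hr
ρ = λ/(cμ) = 24.41/73.56 = 0.3318
Stable ⇔ ρ < 1: YES
Spare capacity = cμ − λ = 73.56 − 24.41 = 49.15/hr

Final: ρ = 0.3318; stable; margin = 49.15/hr


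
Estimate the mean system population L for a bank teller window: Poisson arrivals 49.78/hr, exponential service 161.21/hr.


ρ = λ/μ = 49.78/161.21 = 0.3088
L = ρ/(1−ρ) = 0.3088/(1 − 0.3088) = 0.3088/0.6912 = 0.4467

Final: 0.4467


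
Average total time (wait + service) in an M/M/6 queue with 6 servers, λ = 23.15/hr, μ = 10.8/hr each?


a = 2.1435; ρ = 0.3573; P₀ = 0.116978
Lq = P₀·a^c·ρ/(c!(1−ρ)²) = 0.01363
Wq = Lq/λ = 0.01363/23.15 = 0.0005887 hr
W = Wq + 1/μ = 0.0005887 + 0.09259 = 0.09318 hr

Final: 0.09318 hr


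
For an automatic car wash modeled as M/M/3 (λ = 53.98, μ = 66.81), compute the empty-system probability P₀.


a = λ/μ = 53.98/66.81 = 0.8080; ρ = a/c = 0.2693
Σ_{k=0}^{2} a^k/k! (terms k=0..2) = 1.00000 + 0.80796 + 0.32640 = 2.13436
Tail: a^3/(3!(1−ρ)) = 0.52744/(6·0.7307) = 0.12031
P₀ = 1/(2.13436 + 0.12031) = 1/2.25467 = 0.443523

Final: 0.443523


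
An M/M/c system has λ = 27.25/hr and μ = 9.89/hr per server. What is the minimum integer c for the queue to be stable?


Stability requires cμ > λ ⇔ c > λ/μ.
λ/μ = 27.25/9.89 = 2.7553
Minimum integer c = ⌊2.7553⌋ + 1 = 3
Check: 3·9.89 = 29.67 > 27.25, while 2·9.89 = 19.78 ≤ 27.25

Final: 3 servers


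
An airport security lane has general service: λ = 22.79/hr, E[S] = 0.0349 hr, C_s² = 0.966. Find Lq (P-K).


ρ = λ·E[S] = 22.79·0.0349 = 0.7954
Lq = ρ²(1+C_s²)/(2(1−ρ)) = 0.6326·(1+0.966)/(2·0.2046)
= 0.6326·1.9660/0.4093 = 3.03897

Final: 3.03897


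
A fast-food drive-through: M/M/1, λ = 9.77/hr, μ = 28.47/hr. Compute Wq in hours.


ρ = 9.77/28.47 = 0.3432
Wq = ρ/(μ−λ) = 0.3432/(28.47 − 9.77) = 0.3432/18.70 = 0.01835 hr

Final: 0.01835 hr


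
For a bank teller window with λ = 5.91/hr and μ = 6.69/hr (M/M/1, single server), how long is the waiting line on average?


ρ = 5.91/6.69 = 0.8834
Lq = ρ²/(1−ρ) = 0.7804/0.1166 = 6.6935

Final: 6.6935


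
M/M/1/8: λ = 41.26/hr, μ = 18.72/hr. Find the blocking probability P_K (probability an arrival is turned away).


ρ = λ/μ = 41.26/18.72 = 2.2041
P_K = (1−ρ)ρ^K/(1−ρ^(K+1)) = (-1.2041·556.912587)/(1 − 1227.468662)
= -670.556075/-1226.468662 = 0.546737

Final: 0.546737


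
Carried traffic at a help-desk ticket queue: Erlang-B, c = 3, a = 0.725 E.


B(3,0.725) = 0.030962 (Erlang-B)
Carried load = a(1 − B) = 0.725·(1 − 0.030962) = 0.725·0.969038 = 0.7026 E

Final: 0.7026 Erlangs


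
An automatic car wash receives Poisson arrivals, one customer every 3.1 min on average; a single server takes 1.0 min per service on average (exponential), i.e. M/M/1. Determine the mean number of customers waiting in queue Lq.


λ = 60/3.1 = 19.3548 /hr
μ = 60/1.0 = 60.0000 /hr
ρ = λ/μ = 19.3548/60.0000 = 0.3226
Lq = ρ²/(1−ρ) = 0.1041/0.6774 = 0.1536

Final: 0.1536


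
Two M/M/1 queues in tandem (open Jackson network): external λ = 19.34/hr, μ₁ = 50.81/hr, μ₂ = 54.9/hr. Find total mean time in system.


Each node sees arrival rate λ = 19.34/hr (tandem ⇒ throughput preserved).
W₁ = 1/(μ₁−λ) = 1/(50.81−19.34) = 0.03178 hr
W₂ = 1/(μ₂−λ) = 1/(54.9−19.34) = 0.02812 hr
W_total = W₁ + W₂ = 0.03178 + 0.02812 = 0.05990 hr

Final: 0.05990 hr


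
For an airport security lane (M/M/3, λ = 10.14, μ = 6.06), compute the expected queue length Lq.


a = λ/μ = 1.6733; ρ = a/3 = 0.5578
P₀ = 0.171270
Lq = P₀·a^c·ρ / (c!·(1−ρ)²) = 0.171270·4.68485·0.5578/(6·0.19558)
= 0.38137

Final: 0.38137


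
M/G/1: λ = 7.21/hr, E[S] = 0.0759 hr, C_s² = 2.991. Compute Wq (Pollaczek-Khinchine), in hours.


ρ = λ·E[S] = 7.21·0.0759 = 0.5472
E[S²] = E[S]²(1+C_s²) = 0.0759²·(1+2.991) = 0.022991
Wq = λ·E[S²]/(2(1−ρ)) = 7.21·0.022991/(2·0.4528) = 0.18306 hr

Final: 0.18306 hr


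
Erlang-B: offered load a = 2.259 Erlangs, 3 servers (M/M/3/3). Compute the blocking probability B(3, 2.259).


B(c,a) = (a^c/c!) / Σ_{k=0}^{c} a^k/k!
a^3/3! = 1.921310
Σ terms (k=0..3): 1.00000 + 2.25900 + 2.55154 + 1.92131 = 7.731850
B = 1.921310/7.731850 = 0.248493

Final: 0.248493


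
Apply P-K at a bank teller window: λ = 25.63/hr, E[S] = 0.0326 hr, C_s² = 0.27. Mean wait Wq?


ρ = λ·E[S] = 25.63·0.0326 = 0.8355
E[S²] = E[S]²(1+C_s²) = 0.0326²·(1+0.27) = 0.001350
Wq = λ·E[S²]/(2(1−ρ)) = 25.63·0.001350/(2·0.1645) = 0.10517 hr

Final: 0.10517 hr


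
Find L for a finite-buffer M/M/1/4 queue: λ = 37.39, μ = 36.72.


ρ = 37.39/36.72 = 1.0182
L = ρ[1 − (K+1)ρ^K + Kρ^(K+1)] / [(1−ρ)(1−ρ^(K+1))]
Numerator: 1.0182·(1 − 5·1.075007 + 4·1.094621) = 0.003515
Denominator: (-0.01825)·(-0.094621) = 0.001726
L = 0.003515/0.001726 = 2.0362

Final: 2.0362


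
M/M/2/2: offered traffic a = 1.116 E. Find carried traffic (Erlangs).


B(2,1.116) = 0.227379 (Erlang-B)
Carried load = a(1 − B) = 1.116·(1 − 0.227379) = 1.116·0.772621 = 0.8622 E

Final: 0.8622 Erlangs


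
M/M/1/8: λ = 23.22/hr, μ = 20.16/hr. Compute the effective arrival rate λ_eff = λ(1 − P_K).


ρ = 1.1518; P_K = (1−ρ)ρ^8/(1−ρ^9) = 0.183113
λ_eff = λ(1 − P_K) = 23.22·(1 − 0.183113) = 23.22·0.816887 = 18.9681 /hr

Final: 18.9681 /hr


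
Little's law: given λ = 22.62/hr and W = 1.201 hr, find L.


L = λW = 22.62·1.201 = 27.1666

Final: 27.1666


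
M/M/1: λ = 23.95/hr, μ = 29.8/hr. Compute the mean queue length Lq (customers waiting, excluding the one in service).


ρ = 23.95/29.8 = 0.8037
Lq = ρ²/(1−ρ) = 0.6459/0.1963 = 3.2903

Final: 3.2903


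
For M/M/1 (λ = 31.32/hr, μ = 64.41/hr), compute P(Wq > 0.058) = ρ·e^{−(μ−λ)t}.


ρ = 31.32/64.41 = 0.4863
P(Wq > t) = ρ·e^{−(μ−λ)t} = 0.4863·e^{−1.9192}
= 0.4863·0.146721 = 0.071345

Final: 0.071345


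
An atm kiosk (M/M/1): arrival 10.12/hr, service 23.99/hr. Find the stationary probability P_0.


ρ = 10.12/23.99 = 0.4218
P_n = (1−ρ)·ρ^n = (1 − 0.4218)·0.4218^0 = 0.5782·1.000000 = 0.578158

Final: 0.578158


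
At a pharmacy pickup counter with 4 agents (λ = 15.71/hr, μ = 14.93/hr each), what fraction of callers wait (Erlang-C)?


a = λ/μ = 1.0522; ρ = a/4 = 0.2631
P₀ = 0.348512 (from M/M/c formula)
C(c,a) = [a^c/(c!(1−ρ))]·P₀ = [1.22593/(24·0.7369)]·0.348512
= 0.06931·0.348512 = 0.024157

Final: 0.024157


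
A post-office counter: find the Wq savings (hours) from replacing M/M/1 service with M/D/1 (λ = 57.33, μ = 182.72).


ρ = 57.33/182.72 = 0.3138
Wq(M/M/1) = ρ/(μ−λ) = 0.3138/125.39 = 0.002502 hr
Wq(M/D/1) = ρ/(2(μ−λ)) = 0.001251 hr
Savings = 0.002502 − 0.001251 = 0.001251 hr

Final: 0.001251 hr


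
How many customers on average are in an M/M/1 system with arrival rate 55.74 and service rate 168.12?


ρ = λ/μ = 55.74/168.12 = 0.3315
L = ρ/(1−ρ) = 0.3315/(1 − 0.3315) = 0.3315/0.6685 = 0.4960

Final: 0.4960


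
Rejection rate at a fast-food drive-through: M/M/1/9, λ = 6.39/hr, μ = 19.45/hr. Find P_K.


ρ = λ/μ = 6.39/19.45 = 0.3285
P_K = (1−ρ)ρ^K/(1−ρ^(K+1)) = (0.6715·0.00004459)/(1 − 0.00001465)
= 0.00002994/0.999985 = 0.00002994

Final: 0.00002994


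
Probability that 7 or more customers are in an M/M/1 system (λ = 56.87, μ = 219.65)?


ρ = 56.87/219.65 = 0.2589
P(N ≥ n) = ρ^n = 0.2589^7 = 0.00007799

Final: 0.00007799


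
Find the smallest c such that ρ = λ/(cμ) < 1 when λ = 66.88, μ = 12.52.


Stability requires cμ > λ ⇔ c > λ/μ.
λ/μ = 66.88/12.52 = 5.3419
Minimum integer c = ⌊5.3419⌋ + 1 = 6
Check: 6·12.52 = 75.12 > 66.88, while 5·12.52 = 62.60 ≤ 66.88

Final: 6 servers


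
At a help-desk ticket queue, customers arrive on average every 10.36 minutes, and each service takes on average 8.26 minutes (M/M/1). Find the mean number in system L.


λ = 60/10.36 = 5.7915 /hr
μ = 60/8.26 = 7.2639 /hr
ρ = λ/μ = 5.7915/7.2639 = 0.7973
L = ρ/(1−ρ) = 0.7973/0.2027 = 3.9333

Final: 3.9333


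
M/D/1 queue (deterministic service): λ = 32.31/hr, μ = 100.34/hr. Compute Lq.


ρ = 32.31/100.34 = 0.3220
M/D/1: Lq = ρ²/(2(1−ρ)) = 0.1037/(2·0.6780) = 0.07647

Final: 0.07647


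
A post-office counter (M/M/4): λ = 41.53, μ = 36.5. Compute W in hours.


a = 1.1378; ρ = 0.2845; P₀ = 0.319672
Lq = P₀·a^c·ρ/(c!(1−ρ)²) = 0.01240
Wq = Lq/λ = 0.01240/41.53 = 0.0002986 hr
W = Wq + 1/μ = 0.0002986 + 0.02740 = 0.02770 hr

Final: 0.02770 hr


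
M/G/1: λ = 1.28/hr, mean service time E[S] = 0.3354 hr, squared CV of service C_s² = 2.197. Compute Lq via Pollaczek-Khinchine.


ρ = λ·E[S] = 1.28·0.3354 = 0.4293
Lq = ρ²(1+C_s²)/(2(1−ρ)) = 0.1843·(1+2.197)/(2·0.5707)
= 0.1843·3.1970/1.1414 = 0.51625

Final: 0.51625


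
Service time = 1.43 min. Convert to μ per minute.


μ = 1/(service time) in consistent units.
1 minute = 1 min, so μ = 1/1.43 = 0.6993 per minute

Final: 0.6993 /min


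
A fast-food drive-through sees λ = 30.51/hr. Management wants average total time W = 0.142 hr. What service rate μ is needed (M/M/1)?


W = 1/(μ−λ) ⇒ μ − λ = 1/W = 1/0.142 = 7.0423
μ = λ + 1/W = 30.51 + 7.0423 = 37.5523 per hr

Final: 37.5523 /hr


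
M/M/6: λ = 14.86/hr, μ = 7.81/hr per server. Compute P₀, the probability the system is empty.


a = λ/μ = 14.86/7.81 = 1.9027; ρ = a/c = 0.3171
Σ_{k=0}^{5} a^k/k! (terms k=0..5) = 1.00000 + 1.90269 + 1.81011 + 1.14803 + 0.54608 + 0.20781 = 6.61472
Tail: a^6/(6!(1−ρ)) = 47.44677/(720·0.6829) = 0.09650
P₀ = 1/(6.61472 + 0.09650) = 1/6.71122 = 0.149004

Final: 0.149004


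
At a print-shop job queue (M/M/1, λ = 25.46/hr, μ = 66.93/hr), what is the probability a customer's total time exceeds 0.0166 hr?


W ~ Exponential(μ−λ) for M/M/1.
μ − λ = 66.93 − 25.46 = 41.4700
P(W > t) = e^{−(μ−λ)t} = e^{−0.6884} = 0.502378

Final: 0.502378


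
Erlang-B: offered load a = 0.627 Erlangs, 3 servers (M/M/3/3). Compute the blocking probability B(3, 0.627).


B(c,a) = (a^c/c!) / Σ_{k=0}^{c} a^k/k!
a^3/3! = 0.041082
Σ terms (k=0..3): 1.00000 + 0.62700 + 0.19656 + 0.04108 = 1.864646
B = 0.041082/1.864646 = 0.022032

Final: 0.022032


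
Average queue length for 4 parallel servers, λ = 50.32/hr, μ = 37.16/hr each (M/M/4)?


a = λ/μ = 1.3541; ρ = a/4 = 0.3385
P₀ = 0.256630
Lq = P₀·a^c·ρ / (c!·(1−ρ)²) = 0.256630·3.36248·0.3385/(24·0.43753)
= 0.02782

Final: 0.02782


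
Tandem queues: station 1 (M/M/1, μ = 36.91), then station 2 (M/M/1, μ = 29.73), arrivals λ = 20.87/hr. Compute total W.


Each node sees arrival rate λ = 20.87/hr (tandem ⇒ throughput preserved).
W₁ = 1/(μ₁−λ) = 1/(36.91−20.87) = 0.06234 hr
W₂ = 1/(μ₂−λ) = 1/(29.73−20.87) = 0.11287 hr
W_total = W₁ + W₂ = 0.06234 + 0.11287 = 0.17521 hr

Final: 0.17521 hr


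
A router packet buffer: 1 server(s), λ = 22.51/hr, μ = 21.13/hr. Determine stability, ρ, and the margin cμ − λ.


Total capacity cμ = 1·21.13 = 21.13/hr
ρ = λ/(cμ) = 22.51/21.13 = 1.0653
Stable ⇔ ρ < 1: NO
Spare capacity = cμ − λ = 21.13 − 22.51 = -1.38/hr

Final: ρ = 1.0653; unstable; margin = -1.38/hr


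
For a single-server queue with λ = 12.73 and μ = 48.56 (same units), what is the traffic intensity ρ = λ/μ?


ρ = λ/μ = 12.73/48.56 = 0.2621

Final: 0.2621


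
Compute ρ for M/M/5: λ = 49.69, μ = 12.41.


ρ = λ/(cμ) = 49.69/(5·12.41) = 49.69/62.05 = 0.8008

Final: 0.8008


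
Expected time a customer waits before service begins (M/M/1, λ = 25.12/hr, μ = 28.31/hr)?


ρ = 25.12/28.31 = 0.8873
Wq = ρ/(μ−λ) = 0.8873/(28.31 − 25.12) = 0.8873/3.19 = 0.2782 hr

Final: 0.2782 hr


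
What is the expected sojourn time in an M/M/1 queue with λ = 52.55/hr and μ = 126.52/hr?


W = 1/(μ−λ) = 1/(126.52 − 52.55) = 1/73.97 = 0.01352 hr

Final: 0.01352 hr


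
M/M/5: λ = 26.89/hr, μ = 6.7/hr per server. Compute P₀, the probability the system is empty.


a = λ/μ = 26.89/6.7 = 4.0134; ρ = a/c = 0.8027
Σ_{k=0}^{4} a^k/k! (terms k=0..4) = 1.00000 + 4.01343 + 8.05382 + 10.77449 + 10.81067 = 34.65242
Tail: a^5/(5!(1−ρ)) = 1041.30990/(120·0.1973) = 43.97867
P₀ = 1/(34.65242 + 43.97867) = 1/78.63109 = 0.012718

Final: 0.012718


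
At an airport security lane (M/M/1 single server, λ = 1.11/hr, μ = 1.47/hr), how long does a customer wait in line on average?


ρ = 1.11/1.47 = 0.7551
Wq = ρ/(μ−λ) = 0.7551/(1.47 − 1.11) = 0.7551/0.3600 = 2.0975 hr

Final: 2.0975 hr


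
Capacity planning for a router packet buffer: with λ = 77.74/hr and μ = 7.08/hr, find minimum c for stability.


Stability requires cμ > λ ⇔ c > λ/μ.
λ/μ = 77.74/7.08 = 10.9802
Minimum integer c = ⌊10.9802⌋ + 1 = 11
Check: 11·7.08 = 77.88 > 77.74, while 10·7.08 = 70.80 ≤ 77.74

Final: 11 servers


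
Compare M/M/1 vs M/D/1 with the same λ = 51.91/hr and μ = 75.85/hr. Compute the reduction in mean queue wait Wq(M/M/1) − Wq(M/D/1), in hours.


ρ = 51.91/75.85 = 0.6844
Wq(M/M/1) = ρ/(μ−λ) = 0.6844/23.94 = 0.02859 hr
Wq(M/D/1) = ρ/(2(μ−λ)) = 0.01429 hr
Savings = 0.02859 − 0.01429 = 0.01429 hr

Final: 0.01429 hr


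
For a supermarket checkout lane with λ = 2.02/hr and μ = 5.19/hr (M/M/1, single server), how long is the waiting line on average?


ρ = 2.02/5.19 = 0.3892
Lq = ρ²/(1−ρ) = 0.1515/0.6108 = 0.2480

Final: 0.2480


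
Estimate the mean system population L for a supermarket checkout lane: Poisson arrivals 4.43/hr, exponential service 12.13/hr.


ρ = λ/μ = 4.43/12.13 = 0.3652
L = ρ/(1−ρ) = 0.3652/(1 − 0.3652) = 0.3652/0.6348 = 0.5753

Final: 0.5753


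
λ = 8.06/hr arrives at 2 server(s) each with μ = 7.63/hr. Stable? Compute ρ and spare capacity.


Total capacity cμ = 2·7.63 = 15.26/hr
ρ = λ/(cμ) = 8.06/15.26 = 0.5282
Stable ⇔ ρ < 1: YES
Spare capacity = cμ − λ = 15.26 − 8.06 = 7.20/hr

Final: ρ = 0.5282; stable; margin = 7.20/hr


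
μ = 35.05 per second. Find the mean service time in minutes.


Mean service time = 1/μ = 1/35.05 second = 0.02853 second
In minutes: 0.02853 × 0.0166667 = 0.0004755 min

Final: 0.0004755 min


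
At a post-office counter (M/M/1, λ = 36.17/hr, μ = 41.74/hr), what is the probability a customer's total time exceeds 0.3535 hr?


W ~ Exponential(μ−λ) for M/M/1.
μ − λ = 41.74 − 36.17 = 5.5700
P(W > t) = e^{−(μ−λ)t} = e^{−1.9690} = 0.139597

Final: 0.139597


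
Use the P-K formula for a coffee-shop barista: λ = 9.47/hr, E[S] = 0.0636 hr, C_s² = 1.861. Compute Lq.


ρ = λ·E[S] = 9.47·0.0636 = 0.6023
Lq = ρ²(1+C_s²)/(2(1−ρ)) = 0.3628·(1+1.861)/(2·0.3977)
= 0.3628·2.8610/0.7954 = 1.30478

Final: 1.30478


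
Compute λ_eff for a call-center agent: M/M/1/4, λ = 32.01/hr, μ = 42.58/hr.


ρ = 0.7518; P_K = (1−ρ)ρ^4/(1−ρ^5) = 0.104336
λ_eff = λ(1 − P_K) = 32.01·(1 − 0.104336) = 32.01·0.895664 = 28.6702 /hr

Final: 28.6702 /hr


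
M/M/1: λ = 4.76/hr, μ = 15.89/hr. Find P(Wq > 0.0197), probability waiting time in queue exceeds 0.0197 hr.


ρ = 4.76/15.89 = 0.2996
P(Wq > t) = ρ·e^{−(μ−λ)t} = 0.2996·e^{−0.2193}
= 0.2996·0.803112 = 0.240580

Final: 0.240580


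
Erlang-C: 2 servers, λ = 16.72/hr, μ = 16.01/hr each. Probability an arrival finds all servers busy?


a = λ/μ = 1.0443; ρ = a/2 = 0.5222
P₀ = 0.313911 (from M/M/c formula)
C(c,a) = [a^c/(c!(1−ρ))]·P₀ = [1.09066/(2·0.4778)]·0.313911
= 1.14127·0.313911 = 0.358258

Final: 0.358258


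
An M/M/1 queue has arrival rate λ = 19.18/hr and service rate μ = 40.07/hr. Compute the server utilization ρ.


ρ = λ/μ = 19.18/40.07 = 0.4787

Final: 0.4787


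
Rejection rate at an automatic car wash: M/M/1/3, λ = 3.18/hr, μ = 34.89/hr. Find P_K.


ρ = λ/μ = 3.18/34.89 = 0.09114
P_K = (1−ρ)ρ^K/(1−ρ^(K+1)) = (0.9089·0.0007571)/(1 − 0.00006901)
= 0.0006881/0.999931 = 0.0006882

Final: 0.0006882


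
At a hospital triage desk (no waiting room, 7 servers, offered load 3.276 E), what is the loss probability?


B(c,a) = (a^c/c!) / Σ_{k=0}^{c} a^k/k!
a^7/7! = 0.803483
Σ terms (k=0..7): 1.00000 + 3.27600 + 5.36609 + 5.85977 + 4.79915 + 3.14440 + 1.71684 + 0.80348 = 25.965736
B = 0.803483/25.965736 = 0.030944

Final: 0.030944


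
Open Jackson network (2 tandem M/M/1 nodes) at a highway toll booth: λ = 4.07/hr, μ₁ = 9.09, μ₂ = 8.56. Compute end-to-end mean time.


Each node sees arrival rate λ = 4.07/hr (tandem ⇒ throughput preserved).
W₁ = 1/(μ₁−λ) = 1/(9.09−4.07) = 0.19920 hr
W₂ = 1/(μ₂−λ) = 1/(8.56−4.07) = 0.22272 hr
W_total = W₁ + W₂ = 0.19920 + 0.22272 = 0.42192 hr

Final: 0.42192 hr


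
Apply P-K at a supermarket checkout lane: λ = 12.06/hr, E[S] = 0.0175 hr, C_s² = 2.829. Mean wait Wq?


ρ = λ·E[S] = 12.06·0.0175 = 0.2111
E[S²] = E[S]²(1+C_s²) = 0.0175²·(1+2.829) = 0.001173
Wq = λ·E[S²]/(2(1−ρ)) = 12.06·0.001173/(2·0.7890) = 0.008963 hr

Final: 0.008963 hr


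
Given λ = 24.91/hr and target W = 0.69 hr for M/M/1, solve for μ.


W = 1/(μ−λ) ⇒ μ − λ = 1/W = 1/0.69 = 1.4493
μ = λ + 1/W = 24.91 + 1.4493 = 26.3593 per hr

Final: 26.3593 /hr


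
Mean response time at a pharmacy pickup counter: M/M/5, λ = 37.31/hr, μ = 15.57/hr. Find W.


a = 2.3963; ρ = 0.4793; P₀ = 0.089295
Lq = P₀·a^c·ρ/(c!(1−ρ)²) = 0.10391
Wq = Lq/λ = 0.10391/37.31 = 0.002785 hr
W = Wq + 1/μ = 0.002785 + 0.06423 = 0.06701 hr

Final: 0.06701 hr


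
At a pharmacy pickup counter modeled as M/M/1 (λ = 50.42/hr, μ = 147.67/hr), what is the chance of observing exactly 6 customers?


ρ = 50.42/147.67 = 0.3414
P_n = (1−ρ)·ρ^n = (1 − 0.3414)·0.3414^6 = 0.6586·0.001584 = 0.001043

Final: 0.001043


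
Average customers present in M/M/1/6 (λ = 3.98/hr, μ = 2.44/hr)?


ρ = 3.98/2.44 = 1.6311
L = ρ[1 − (K+1)ρ^K + Kρ^(K+1)] / [(1−ρ)(1−ρ^(K+1))]
Numerator: 1.6311·(1 − 7·18.834733 + 6·30.722229) = 87.250474
Denominator: (-0.6311)·(-29.722229) = 18.759112
L = 87.250474/18.759112 = 4.6511

Final: 4.6511


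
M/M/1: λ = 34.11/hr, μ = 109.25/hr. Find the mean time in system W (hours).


W = 1/(μ−λ) = 1/(109.25 − 34.11) = 1/75.14 = 0.01331 hr

Final: 0.01331 hr


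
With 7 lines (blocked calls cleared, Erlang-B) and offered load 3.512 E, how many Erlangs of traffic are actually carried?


B(7,3.512) = 0.040104 (Erlang-B)
Carried load = a(1 − B) = 3.512·(1 − 0.040104) = 3.512·0.959896 = 3.3712 E

Final: 3.3712 Erlangs


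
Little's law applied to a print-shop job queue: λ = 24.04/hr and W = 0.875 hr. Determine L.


L = λW = 24.04·0.875 = 21.0350

Final: 21.0350


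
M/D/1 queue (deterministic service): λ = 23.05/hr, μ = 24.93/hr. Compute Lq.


ρ = 23.05/24.93 = 0.9246
M/D/1: Lq = ρ²/(2(1−ρ)) = 0.8549/(2·0.07541) = 5.66802

Final: 5.66802


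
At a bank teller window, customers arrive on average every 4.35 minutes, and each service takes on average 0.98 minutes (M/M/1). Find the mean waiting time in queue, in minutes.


λ = 60/4.35 = 13.7931 /hr
μ = 60/0.98 = 61.2245 /hr
ρ = λ/μ = 13.7931/61.2245 = 0.2253
Wq = ρ/(μ−λ) = 0.2253/(61.2245−13.7931) = 0.004750 hr
In minutes: 0.004750·60 = 0.2850 min

Final: 0.2850 min


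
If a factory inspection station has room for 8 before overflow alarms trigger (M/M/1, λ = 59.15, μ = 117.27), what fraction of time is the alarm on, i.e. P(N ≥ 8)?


ρ = 59.15/117.27 = 0.5044
P(N ≥ n) = ρ^n = 0.5044^8 = 0.004189

Final: 0.004189


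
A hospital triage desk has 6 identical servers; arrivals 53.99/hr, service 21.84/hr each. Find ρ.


ρ = λ/(cμ) = 53.99/(6·21.84) = 53.99/131.04 = 0.4120

Final: 0.4120


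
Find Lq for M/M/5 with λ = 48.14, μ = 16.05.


a = λ/μ = 2.9994; ρ = a/5 = 0.5999
P₀ = 0.046680
Lq = P₀·a^c·ρ / (c!·(1−ρ)²) = 0.046680·242.74777·0.5999/(120·0.16010)
= 0.35381

Final: 0.35381


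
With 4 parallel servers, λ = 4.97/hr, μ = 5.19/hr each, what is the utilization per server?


ρ = λ/(cμ) = 4.97/(4·5.19) = 4.97/20.76 = 0.2394

Final: 0.2394


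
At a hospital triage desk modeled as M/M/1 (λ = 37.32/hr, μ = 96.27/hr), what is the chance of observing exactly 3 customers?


ρ = 37.32/96.27 = 0.3877
P_n = (1−ρ)·ρ^n = (1 − 0.3877)·0.3877^3 = 0.6123·0.058258 = 0.035673

Final: 0.035673


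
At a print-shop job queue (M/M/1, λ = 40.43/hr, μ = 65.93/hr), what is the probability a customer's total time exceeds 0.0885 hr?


W ~ Exponential(μ−λ) for M/M/1.
μ − λ = 65.93 − 40.43 = 25.5000
P(W > t) = e^{−(μ−λ)t} = e^{−2.2568} = 0.104690

Final: 0.104690


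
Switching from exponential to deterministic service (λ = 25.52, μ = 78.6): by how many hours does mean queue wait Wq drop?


ρ = 25.52/78.6 = 0.3247
Wq(M/M/1) = ρ/(μ−λ) = 0.3247/53.08 = 0.006117 hr
Wq(M/D/1) = ρ/(2(μ−λ)) = 0.003058 hr
Savings = 0.006117 − 0.003058 = 0.003058 hr

Final: 0.003058 hr


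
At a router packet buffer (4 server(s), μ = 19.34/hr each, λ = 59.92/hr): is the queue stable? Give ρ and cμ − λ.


Total capacity cμ = 4·19.34 = 77.36/hr
ρ = λ/(cμ) = 59.92/77.36 = 0.7746
Stable ⇔ ρ < 1: YES
Spare capacity = cμ − λ = 77.36 − 59.92 = 17.44/hr

Final: ρ = 0.7746; stable; margin = 17.44/hr


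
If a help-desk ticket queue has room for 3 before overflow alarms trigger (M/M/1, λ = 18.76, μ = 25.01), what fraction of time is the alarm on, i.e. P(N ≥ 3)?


ρ = 18.76/25.01 = 0.7501
P(N ≥ n) = ρ^n = 0.7501^3 = 0.422044

Final: 0.422044


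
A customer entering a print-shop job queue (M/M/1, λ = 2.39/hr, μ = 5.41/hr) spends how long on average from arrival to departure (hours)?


W = 1/(μ−λ) = 1/(5.41 − 2.39) = 1/3.02 = 0.3311 hr

Final: 0.3311 hr


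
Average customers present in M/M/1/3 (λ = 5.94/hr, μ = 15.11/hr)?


ρ = 5.94/15.11 = 0.3931
L = ρ[1 − (K+1)ρ^K + Kρ^(K+1)] / [(1−ρ)(1−ρ^(K+1))]
Numerator: 0.3931·(1 − 4·0.060753 + 3·0.023883) = 0.325752
Denominator: (0.6069)·(0.976117) = 0.592389
L = 0.325752/0.592389 = 0.5499

Final: 0.5499


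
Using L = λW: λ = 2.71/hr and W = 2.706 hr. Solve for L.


L = λW = 2.71·2.706 = 7.3333

Final: 7.3333


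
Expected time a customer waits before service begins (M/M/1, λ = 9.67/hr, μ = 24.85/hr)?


ρ = 9.67/24.85 = 0.3891
Wq = ρ/(μ−λ) = 0.3891/(24.85 − 9.67) = 0.3891/15.18 = 0.02563 hr

Final: 0.02563 hr


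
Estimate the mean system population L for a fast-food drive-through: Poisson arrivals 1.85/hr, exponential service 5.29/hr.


ρ = λ/μ = 1.85/5.29 = 0.3497
L = ρ/(1−ρ) = 0.3497/(1 − 0.3497) = 0.3497/0.6503 = 0.5378

Final: 0.5378


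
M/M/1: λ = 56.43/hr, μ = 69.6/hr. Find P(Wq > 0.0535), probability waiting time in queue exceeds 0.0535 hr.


ρ = 56.43/69.6 = 0.8108
P(Wq > t) = ρ·e^{−(μ−λ)t} = 0.8108·e^{−0.7046}
= 0.8108·0.494309 = 0.400774

Final: 0.400774


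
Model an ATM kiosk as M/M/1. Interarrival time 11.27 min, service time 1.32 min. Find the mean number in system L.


λ = 60/11.27 = 5.3239 /hr
μ = 60/1.32 = 45.4545 /hr
ρ = λ/μ = 5.3239/45.4545 = 0.1171
L = ρ/(1−ρ) = 0.1171/0.8829 = 0.1327

Final: 0.1327


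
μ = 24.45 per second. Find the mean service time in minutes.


Mean service time = 1/μ = 1/24.45 second = 0.04090 second
In minutes: 0.04090 × 0.0166667 = 0.0006817 min

Final: 0.0006817 min


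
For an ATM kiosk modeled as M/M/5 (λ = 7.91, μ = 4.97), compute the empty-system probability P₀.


a = λ/μ = 7.91/4.97 = 1.5915; ρ = a/c = 0.3183
Σ_{k=0}^{4} a^k/k! (terms k=0..4) = 1.00000 + 1.59155 + 1.26651 + 0.67191 + 0.26734 = 4.79731
Tail: a^5/(5!(1−ρ)) = 10.21176/(120·0.6817) = 0.12483
P₀ = 1/(4.79731 + 0.12483) = 1/4.92215 = 0.203163

Final: 0.203163


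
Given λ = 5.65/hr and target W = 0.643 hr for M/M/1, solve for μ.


W = 1/(μ−λ) ⇒ μ − λ = 1/W = 1/0.643 = 1.5552
μ = λ + 1/W = 5.65 + 1.5552 = 7.2052 per hr

Final: 7.2052 /hr


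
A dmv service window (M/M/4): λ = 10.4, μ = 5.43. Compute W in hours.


a = 1.9153; ρ = 0.4788; P₀ = 0.142934
Lq = P₀·a^c·ρ/(c!(1−ρ)²) = 0.14127
Wq = Lq/λ = 0.14127/10.4 = 0.01358 hr
W = Wq + 1/μ = 0.01358 + 0.18416 = 0.19775 hr

Final: 0.19775 hr


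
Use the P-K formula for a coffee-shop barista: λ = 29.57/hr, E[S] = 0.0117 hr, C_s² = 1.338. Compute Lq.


ρ = λ·E[S] = 29.57·0.0117 = 0.3460
Lq = ρ²(1+C_s²)/(2(1−ρ)) = 0.1197·(1+1.338)/(2·0.6540)
= 0.1197·2.3380/1.3081 = 0.21394

Final: 0.21394


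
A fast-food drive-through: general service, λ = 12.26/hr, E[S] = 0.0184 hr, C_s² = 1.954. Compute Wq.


ρ = λ·E[S] = 12.26·0.0184 = 0.2256
E[S²] = E[S]²(1+C_s²) = 0.0184²·(1+1.954) = 0.001000
Wq = λ·E[S²]/(2(1−ρ)) = 12.26·0.001000/(2·0.7744) = 0.007916 hr

Final: 0.007916 hr


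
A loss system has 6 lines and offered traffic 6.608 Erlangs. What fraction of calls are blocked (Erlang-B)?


B(c,a) = (a^c/c!) / Σ_{k=0}^{c} a^k/k!
a^6/6! = 115.634575
Σ terms (k=0..6): 1.00000 + 6.60800 + 21.83283 + 48.09045 + 79.44543 + 104.99507 + 115.63458 = 377.606358
B = 115.634575/377.606358 = 0.306230

Final: 0.306230


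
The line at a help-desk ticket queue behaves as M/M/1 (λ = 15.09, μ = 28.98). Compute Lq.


ρ = 15.09/28.98 = 0.5207
Lq = ρ²/(1−ρ) = 0.2711/0.4793 = 0.5657

Final: 0.5657


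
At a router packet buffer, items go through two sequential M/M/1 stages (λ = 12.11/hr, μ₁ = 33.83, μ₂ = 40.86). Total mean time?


Each node sees arrival rate λ = 12.11/hr (tandem ⇒ throughput preserved).
W₁ = 1/(μ₁−λ) = 1/(33.83−12.11) = 0.04604 hr
W₂ = 1/(μ₂−λ) = 1/(40.86−12.11) = 0.03478 hr
W_total = W₁ + W₂ = 0.04604 + 0.03478 = 0.08082 hr

Final: 0.08082 hr


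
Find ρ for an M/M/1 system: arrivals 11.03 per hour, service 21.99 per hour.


ρ = λ/μ = 11.03/21.99 = 0.5016

Final: 0.5016


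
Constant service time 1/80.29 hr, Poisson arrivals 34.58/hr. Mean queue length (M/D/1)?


ρ = 34.58/80.29 = 0.4307
M/D/1: Lq = ρ²/(2(1−ρ)) = 0.1855/(2·0.5693) = 0.16291

Final: 0.16291


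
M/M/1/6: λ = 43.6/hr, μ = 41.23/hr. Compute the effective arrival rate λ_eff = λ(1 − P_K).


ρ = 1.0575; P_K = (1−ρ)ρ^6/(1−ρ^7) = 0.167885
λ_eff = λ(1 − P_K) = 43.6·(1 − 0.167885) = 43.6·0.832115 = 36.2802 /hr

Final: 36.2802 /hr


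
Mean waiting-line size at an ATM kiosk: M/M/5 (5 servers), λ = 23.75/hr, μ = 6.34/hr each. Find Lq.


a = λ/μ = 3.7461; ρ = a/5 = 0.7492
P₀ = 0.018782
Lq = P₀·a^c·ρ / (c!·(1−ρ)²) = 0.018782·737.68641·0.7492/(120·0.06289)
= 1.37541

Final: 1.37541


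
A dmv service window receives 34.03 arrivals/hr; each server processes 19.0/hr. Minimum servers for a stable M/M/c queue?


Stability requires cμ > λ ⇔ c > λ/μ.
λ/μ = 34.03/19.0 = 1.7911
Minimum integer c = ⌊1.7911⌋ + 1 = 2
Check: 2·19.0 = 38.00 > 34.03, while 1·19.0 = 19.00 ≤ 34.03

Final: 2 servers


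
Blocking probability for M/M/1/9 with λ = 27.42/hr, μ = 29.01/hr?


ρ = λ/μ = 27.42/29.01 = 0.9452
P_K = (1−ρ)ρ^K/(1−ρ^(K+1)) = (0.05481·0.602112)/(1 − 0.569111)
= 0.033001/0.430889 = 0.076588

Final: 0.076588


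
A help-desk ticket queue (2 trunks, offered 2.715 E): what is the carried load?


B(2,2.715) = 0.498015 (Erlang-B)
Carried load = a(1 − B) = 2.715·(1 − 0.498015) = 2.715·0.501985 = 1.3629 E

Final: 1.3629 Erlangs


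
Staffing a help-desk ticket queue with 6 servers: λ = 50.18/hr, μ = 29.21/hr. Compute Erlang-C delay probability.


a = λ/μ = 1.7179; ρ = a/6 = 0.2863
P₀ = 0.179337 (from M/M/c formula)
C(c,a) = [a^c/(c!(1−ρ))]·P₀ = [25.70364/(720·0.7137)]·0.179337
= 0.05002·0.179337 = 0.008971

Final: 0.008971


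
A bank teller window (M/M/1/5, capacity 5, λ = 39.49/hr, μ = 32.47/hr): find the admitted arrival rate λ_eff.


ρ = 1.2162; P_K = (1−ρ)ρ^5/(1−ρ^6) = 0.257263
λ_eff = λ(1 − P_K) = 39.49·(1 − 0.257263) = 39.49·0.742737 = 29.3307 /hr

Final: 29.3307 /hr


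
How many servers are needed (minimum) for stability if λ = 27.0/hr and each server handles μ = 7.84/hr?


Stability requires cμ > λ ⇔ c > λ/μ.
λ/μ = 27.0/7.84 = 3.4439
Minimum integer c = ⌊3.4439⌋ + 1 = 4
Check: 4·7.84 = 31.36 > 27.0, while 3·7.84 = 23.52 ≤ 27.0

Final: 4 servers


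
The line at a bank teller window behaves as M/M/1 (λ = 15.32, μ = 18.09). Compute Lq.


ρ = 15.32/18.09 = 0.8469
Lq = ρ²/(1−ρ) = 0.7172/0.1531 = 4.6838

Final: 4.6838


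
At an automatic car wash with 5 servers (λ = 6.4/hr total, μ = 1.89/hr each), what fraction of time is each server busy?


ρ = λ/(cμ) = 6.4/(5·1.89) = 6.4/9.45 = 0.6772

Final: 0.6772


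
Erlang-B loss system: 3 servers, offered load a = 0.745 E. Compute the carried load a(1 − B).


B(3,0.745) = 0.032951 (Erlang-B)
Carried load = a(1 − B) = 0.745·(1 − 0.032951) = 0.745·0.967049 = 0.7205 E

Final: 0.7205 Erlangs


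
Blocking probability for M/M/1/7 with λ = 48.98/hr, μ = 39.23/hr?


ρ = λ/μ = 48.98/39.23 = 1.2485
P_K = (1−ρ)ρ^K/(1−ρ^(K+1)) = (-0.2485·4.729370)/(1 − 5.904781)
= -1.175411/-4.904781 = 0.239646

Final: 0.239646


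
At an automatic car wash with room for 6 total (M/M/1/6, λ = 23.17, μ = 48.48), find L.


ρ = 23.17/48.48 = 0.4779
L = ρ[1 − (K+1)ρ^K + Kρ^(K+1)] / [(1−ρ)(1−ρ^(K+1))]
Numerator: 0.4779·(1 − 7·0.011917 + 6·0.005696) = 0.454392
Denominator: (0.5221)·(0.994304) = 0.519097
L = 0.454392/0.519097 = 0.8754

Final: 0.8754


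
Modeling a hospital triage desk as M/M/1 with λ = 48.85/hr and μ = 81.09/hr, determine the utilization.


ρ = λ/μ = 48.85/81.09 = 0.6024

Final: 0.6024


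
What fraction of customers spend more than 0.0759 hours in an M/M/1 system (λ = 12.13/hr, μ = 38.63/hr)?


W ~ Exponential(μ−λ) for M/M/1.
μ − λ = 38.63 − 12.13 = 26.5000
P(W > t) = e^{−(μ−λ)t} = e^{−2.0113} = 0.133808

Final: 0.133808


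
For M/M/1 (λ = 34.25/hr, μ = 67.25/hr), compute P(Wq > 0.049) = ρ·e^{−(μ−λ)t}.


ρ = 34.25/67.25 = 0.5093
P(Wq > t) = ρ·e^{−(μ−λ)t} = 0.5093·e^{−1.6170}
= 0.5093·0.198493 = 0.101091

Final: 0.101091


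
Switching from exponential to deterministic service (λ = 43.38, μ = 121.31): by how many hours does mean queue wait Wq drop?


ρ = 43.38/121.31 = 0.3576
Wq(M/M/1) = ρ/(μ−λ) = 0.3576/77.93 = 0.004589 hr
Wq(M/D/1) = ρ/(2(μ−λ)) = 0.002294 hr
Savings = 0.004589 − 0.002294 = 0.002294 hr

Final: 0.002294 hr


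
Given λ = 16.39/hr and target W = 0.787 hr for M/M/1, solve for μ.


W = 1/(μ−λ) ⇒ μ − λ = 1/W = 1/0.787 = 1.2706
μ = λ + 1/W = 16.39 + 1.2706 = 17.6606 per hr

Final: 17.6606 /hr


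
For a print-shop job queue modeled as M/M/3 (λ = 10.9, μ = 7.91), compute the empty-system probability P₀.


a = λ/μ = 10.9/7.91 = 1.3780; ρ = a/c = 0.4593
Σ_{k=0}^{2} a^k/k! (terms k=0..2) = 1.00000 + 1.37800 + 0.94945 = 3.32745
Tail: a^3/(3!(1−ρ)) = 2.61668/(6·0.5407) = 0.80662
P₀ = 1/(3.32745 + 0.80662) = 1/4.13407 = 0.241892

Final: 0.241892


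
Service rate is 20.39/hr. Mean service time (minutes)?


Mean service time = 1/μ = 1/20.39 hour = 0.04904 hour
In minutes: 0.04904 × 60 = 2.9426 min

Final: 2.9426 min
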